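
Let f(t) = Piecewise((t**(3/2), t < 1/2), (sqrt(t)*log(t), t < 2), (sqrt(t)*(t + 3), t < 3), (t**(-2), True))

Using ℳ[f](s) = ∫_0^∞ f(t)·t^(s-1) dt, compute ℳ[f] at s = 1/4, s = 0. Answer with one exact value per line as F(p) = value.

F(1/4) = 2**(1/4)*(-436*sqrt(2) + 2*2**(3/4)*3**(1/4) + 65 + log(2**(42 + 84*sqrt(2))) + 180*6**(3/4))/63
F(0) = sqrt(2)*(-330 + sqrt(2) + 108*log(2) + 144*sqrt(6))/36

peel off the shared t-power: t on [0, 1/2); log(t) on [1/2, 2); t + 3 on [2, 3); …
the 4 pieces separated at 1/2, 2, 3 each add one integral
on [0, 1/2) integrate f = t**(3/2) against the kernel
∫ sqrt(t)*log(t)·t^(s-1) over [1/2, 2)
∫ sqrt(t)*(t + 3)·t^(s-1) over [2, 3)
segment [3, ∞) carries t**(-2); integrate it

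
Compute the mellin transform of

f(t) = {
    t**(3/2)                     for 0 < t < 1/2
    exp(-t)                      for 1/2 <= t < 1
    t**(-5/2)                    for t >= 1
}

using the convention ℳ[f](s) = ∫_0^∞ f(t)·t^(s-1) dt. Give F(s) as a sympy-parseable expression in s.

cuts at 1/2, 1: linearity sums the 3 kernel integrals
the [0, 1/2) slice contributes ∫ t**(3/2)·t^(s-1) dt
the [1/2, 1) slice contributes ∫ exp(-t)·t^(s-1) dt
segment 1 to ∞ holds t**(-5/2); add its integral

(2*2**s*(2*s - 5)*(2*s + 3)*uppergamma(s, 1/2) - 2*2**s*(2*s - 5)*(2*s + 3)*uppergamma(s, 1) - 4*2**s*(2*s + 3) + sqrt(2)*(2*s - 5))/(2*2**s*(2*s - 5)*(2*s + 3))
  -3/2 < Re(s) < 5/2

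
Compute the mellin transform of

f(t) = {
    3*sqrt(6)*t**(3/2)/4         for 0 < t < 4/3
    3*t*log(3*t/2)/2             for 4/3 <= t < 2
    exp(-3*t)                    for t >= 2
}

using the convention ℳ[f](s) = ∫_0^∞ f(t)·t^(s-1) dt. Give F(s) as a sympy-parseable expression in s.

(-12**s*s*(2*s + 3)*log(4) - 12**s*(2*s + 3)*log(4) + 12**s*(4*s + 6) + 12**s*sqrt(2)*(4*s**2 + 8*s + 4) + 3*18**s*s*(2*s + 3)*log(3) + 18**s*(-6*s - 9) + 3*18**s*(2*s + 3)*log(3) + 3**s*(2*s + 3)*(s**2 + 2*s + 1)*uppergamma(s, 6))/(9**s*(2*s + 3)*(s**2 + 2*s + 1))
  Re(s) > -3/2

back out the common scale on t: 3*sqrt(3)*t**(3/2) on [0, 2/3); 3*t*log(3*t) on [2/3, 1); exp(-6*t) on [1, ∞)
back out the common scale on t: t**(3/2) on [0, 2); t*log(t) on [2, 3); exp(-2*t) on [3, ∞)
along the cuts 4/3, 2, ℳ[f](s) splits into 3 integrals
between 0 and 4/3 the integrand is 3*sqrt(6)*t**(3/2)/4·t^(s-1)
segment 4/3 to 2 holds 3*t*log(3*t/2)/2; add its integral
between 2 and ∞ the integrand is exp(-3*t)·t^(s-1)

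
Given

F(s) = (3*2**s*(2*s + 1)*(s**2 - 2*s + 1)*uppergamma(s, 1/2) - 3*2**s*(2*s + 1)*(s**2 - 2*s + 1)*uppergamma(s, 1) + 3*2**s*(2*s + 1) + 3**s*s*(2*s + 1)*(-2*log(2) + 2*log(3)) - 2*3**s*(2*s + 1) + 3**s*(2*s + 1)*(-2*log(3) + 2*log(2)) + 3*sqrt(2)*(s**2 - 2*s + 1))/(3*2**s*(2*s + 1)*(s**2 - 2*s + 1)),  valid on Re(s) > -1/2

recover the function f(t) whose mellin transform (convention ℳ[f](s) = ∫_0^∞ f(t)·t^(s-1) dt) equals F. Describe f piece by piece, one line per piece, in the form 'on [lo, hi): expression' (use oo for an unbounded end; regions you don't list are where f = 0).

cuts at 1/2, 1: linearity sums the 3 kernel integrals
on [0, 1/2) integrate f = sqrt(t) against the kernel
between 1/2 and 1 the integrand is exp(-t)·t^(s-1)
segment 1 to 3/2 holds log(t)/t; add its integral

on [0, 1/2): sqrt(t)
on [1/2, 1): exp(-t)
on [1, 3/2): log(t)/t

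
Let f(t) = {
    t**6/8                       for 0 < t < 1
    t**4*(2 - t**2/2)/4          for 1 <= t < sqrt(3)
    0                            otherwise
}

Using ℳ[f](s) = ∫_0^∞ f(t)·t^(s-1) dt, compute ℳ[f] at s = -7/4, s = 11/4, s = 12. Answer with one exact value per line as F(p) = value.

F(-7/4) = -25/153 + 41*3**(1/8)/102
F(11/4) = -43/945 + 59*3**(3/8)/70
F(12) = 9839/144

strip the power substitution: t**3/8 on [0, 1); t**2*(2 - t/2)/4 on [1, 3)
strip the common scale on t: t**3 on [0, 1/2); t**2*(2 - t) on [1/2, 3/2)
peel off the shared t-power: t on [0, 1/2); 2 - t on [1/2, 3/2)
summing 2 kernel integrals split by 1 yields ℳ[f](s)
for t in [0, 1): the term is ∫ t**6/8·t^(s-1)
∫ t**4*(2 - t**2/2)/4·t^(s-1) over [1, sqrt(3))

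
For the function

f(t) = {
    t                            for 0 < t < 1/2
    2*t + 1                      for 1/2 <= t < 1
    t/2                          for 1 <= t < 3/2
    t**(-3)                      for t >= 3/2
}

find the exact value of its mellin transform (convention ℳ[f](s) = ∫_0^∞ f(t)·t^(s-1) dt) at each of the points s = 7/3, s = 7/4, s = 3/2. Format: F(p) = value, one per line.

F(7/3) = 2**(2/3)*(-162 + 984*2**(1/3) + 1687*3**(1/3))/2240
F(7/4) = 2**(1/4)*(-2610 + 5299*3**(3/4) + 7740*2**(3/4))/13860
F(3/2) = -13*sqrt(2)/60 + 403*sqrt(6)/1080 + 19/15

integrate the 4 segments split at 1/2, 1, 3/2, then add the results
on [0, 1/2) integrate f = t against the kernel
on [1/2, 1) integrate f = (2*t + 1) against the kernel
segment 1 to 3/2 holds t/2; add its integral
on [3/2, ∞) integrate f = t**(-3) against the kernel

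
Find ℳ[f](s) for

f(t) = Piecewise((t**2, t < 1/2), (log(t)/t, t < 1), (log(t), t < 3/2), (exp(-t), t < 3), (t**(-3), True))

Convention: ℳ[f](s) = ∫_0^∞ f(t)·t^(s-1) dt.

f breaks at 1/2, 1, 3/2, 3 into 5 integrals to sum
on [0, 1/2) integrate f = t**2 against the kernel
∫ log(t)/t·t^(s-1) over [1/2, 1)
between 1 and 3/2 the integrand is log(t)·t^(s-1)
the [3/2, 3) slice contributes ∫ exp(-t)·t^(s-1) dt
∫ t**(-3)·t^(s-1) over [3, ∞)

(108*2**s*s**2*(s - 3)*(s + 2)*(s**2 - 2*s + 1)*uppergamma(s, 3/2) - 108*2**s*s**2*(s - 3)*(s + 2)*(s**2 - 2*s + 1)*uppergamma(s, 3) - 108*2**s*s**2*(s - 3)*(s + 2) + 108*2**s*(s - 3)*(s + 2)*(s**2 - 2*s + 1) - 108*3**s*s*(s - 3)*(s + 2)*(s**2 - 2*s + 1)*log(2) + 108*3**s*s*(s - 3)*(s + 2)*(s**2 - 2*s + 1)*log(3) - 108*3**s*(s - 3)*(s + 2)*(s**2 - 2*s + 1) - 4*6**s*s**2*(s + 2)*(s**2 - 2*s + 1) + 216*s**3*(s - 3)*(s + 2)*log(2) - 216*s**2*(s - 3)*(s + 2)*log(2) + 216*s**2*(s - 3)*(s + 2) + 27*s**2*(s - 3)*(s**2 - 2*s + 1))/(108*2**s*s**2*(s - 3)*(s + 2)*(s**2 - 2*s + 1))
  -2 < Re(s) < 3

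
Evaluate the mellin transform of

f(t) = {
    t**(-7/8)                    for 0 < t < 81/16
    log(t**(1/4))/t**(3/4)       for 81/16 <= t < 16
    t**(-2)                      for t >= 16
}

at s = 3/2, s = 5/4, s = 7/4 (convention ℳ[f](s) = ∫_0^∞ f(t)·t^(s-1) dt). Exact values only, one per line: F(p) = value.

F(3/2) = -9*log(3)/2 - 14/9 + 9*sqrt(6)/5 + 91*log(2)/6
F(5/4) = -19/12 + log(4096*sqrt(6)/243) + 2*sqrt(6)
F(7/4) = -81*log(3)/16 - 47/64 + 27*sqrt(6)/14 + 337*log(2)/16

the shared t-power comes off first: t**(1/8) on [0, 81/16); t**(1/4)*log(t**(1/4)) on [81/16, 16); 1/t on [16, ∞)
remove the power substitution first: t**(1/4) on [0, 9/4); sqrt(t)*log(sqrt(t)) on [9/4, 4); t**(-2) on [4, ∞)
undo the power substitution: sqrt(t) on [0, 3/2); t*log(t) on [3/2, 2); t**(-4) on [2, ∞)
integrate the 3 segments split at 81/16, 16, then add the results
segment 0 to 81/16 holds t**(-7/8); add its integral
on [81/16, 16) integrate f = log(t**(1/4))/t**(3/4) against the kernel
over [16, ∞), the kernel integral of t**(-2) enters the sum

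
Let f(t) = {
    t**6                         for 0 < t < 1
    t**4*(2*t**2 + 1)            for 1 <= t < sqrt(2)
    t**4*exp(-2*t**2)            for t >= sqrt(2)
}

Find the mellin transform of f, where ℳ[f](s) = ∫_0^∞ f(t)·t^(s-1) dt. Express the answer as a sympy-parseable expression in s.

remove the power substitution first: t**3 on [0, 1); t**2*(2*t + 1) on [1, 2); t**2*exp(-2*t) on [2, ∞)
reversing the shared t-power: t on [0, 1); 2*t + 1 on [1, 2); exp(-2*t) on [2, ∞)
the 3 pieces separated at 1, sqrt(2) each add one integral
for t in [0, 1): the term is ∫ t**6·t^(s-1)
on [1, sqrt(2)) integrate f = t**4*(2*t**2 + 1) against the kernel
on [sqrt(2), ∞): add ∫ t**4*exp(-2*t**2)·t^(s-1) dt

(160*2**(3*s/2)*(s + 4) + 64*2**(3*s/2) + 2**(s/2)*(s + 4)*(s + 6)*uppergamma(s/2 + 2, 4) - 16*2**s*(s + 4) - 16*2**s)/(8*2**s*(s + 4)*(s + 6))
  Re(s) > -6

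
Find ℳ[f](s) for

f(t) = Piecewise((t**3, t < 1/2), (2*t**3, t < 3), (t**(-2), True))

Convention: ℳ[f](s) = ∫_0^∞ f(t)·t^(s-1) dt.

invert the shared t-power to get t on [0, 1/2); 2*t on [1/2, 3); t**(-4) on [3, ∞)
slice at 1/2, 3, transform all 3 pieces, and sum them
segment 0 to 1/2 holds t**3; add its integral
segment [1/2, 3) carries 2*t**3; integrate it
[3, ∞) adds the kernel integral of t**(-2)

(3880*6**s*s - 7800*6**s - 9*s + 18)/(72*2**s*(s**2 + s - 6))
  -3 < Re(s) < 2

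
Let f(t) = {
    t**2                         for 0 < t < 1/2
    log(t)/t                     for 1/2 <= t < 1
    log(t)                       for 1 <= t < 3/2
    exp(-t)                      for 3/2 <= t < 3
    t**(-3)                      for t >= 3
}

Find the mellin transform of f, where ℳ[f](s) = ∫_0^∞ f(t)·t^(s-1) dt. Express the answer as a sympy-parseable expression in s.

linearity at 1/2, 1, 3/2, 3 turns ℳ[f](s) into 5 summed integrals
on [0, 1/2): add ∫ t**2·t^(s-1) dt
segment [1/2, 1) carries log(t)/t; integrate it
on [1, 3/2): add ∫ log(t)·t^(s-1) dt
over [3/2, 3), the kernel integral of exp(-t) enters the sum
on [3, ∞): add ∫ t**(-3)·t^(s-1) dt

(108*2**s*s**2*(s - 3)*(s + 2)*(s**2 - 2*s + 1)*uppergamma(s, 3/2) - 108*2**s*s**2*(s - 3)*(s + 2)*(s**2 - 2*s + 1)*uppergamma(s, 3) - 108*2**s*s**2*(s - 3)*(s + 2) + 108*2**s*(s - 3)*(s + 2)*(s**2 - 2*s + 1) - 108*3**s*s*(s - 3)*(s + 2)*(s**2 - 2*s + 1)*log(2) + 108*3**s*s*(s - 3)*(s + 2)*(s**2 - 2*s + 1)*log(3) - 108*3**s*(s - 3)*(s + 2)*(s**2 - 2*s + 1) - 4*6**s*s**2*(s + 2)*(s**2 - 2*s + 1) + 216*s**3*(s - 3)*(s + 2)*log(2) - 216*s**2*(s - 3)*(s + 2)*log(2) + 216*s**2*(s - 3)*(s + 2) + 27*s**2*(s - 3)*(s**2 - 2*s + 1))/(108*2**s*s**2*(s - 3)*(s + 2)*(s**2 - 2*s + 1))
  -2 < Re(s) < 3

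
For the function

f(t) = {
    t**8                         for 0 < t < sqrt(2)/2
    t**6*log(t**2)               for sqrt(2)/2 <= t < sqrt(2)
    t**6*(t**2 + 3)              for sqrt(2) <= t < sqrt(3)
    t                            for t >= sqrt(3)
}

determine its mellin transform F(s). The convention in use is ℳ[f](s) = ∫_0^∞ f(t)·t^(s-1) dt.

back out the power substitution: t**4 on [0, 1/2); t**3*log(t) on [1/2, 2); t**3*(t + 3) on [2, 3); …
remove the shared t-power first: t**3 on [0, 1/2); t**2*log(t) on [1/2, 2); t**2*(t + 3) on [2, 3); …
the shared t-power comes off first: t on [0, 1/2); log(t) on [1/2, 2); t + 3 on [2, 3); …
summing 4 kernel integrals split by sqrt(2)/2, sqrt(2), sqrt(3) yields ℳ[f](s)
piece [0, sqrt(2)/2): integrate t**8 against the kernel
for t in [sqrt(2)/2, sqrt(2)): the term is ∫ t**6*log(t**2)·t^(s-1)
on [sqrt(2), sqrt(3)) integrate f = t**6*(t**2 + 3) against the kernel
∫ t·t^(s-1) over [sqrt(3), ∞)

(-640*2**s*(s + 1)*(s + 6)**2 + 128*2**s*(s + 1)*(s + 6)*(s + 8)*log(2) - 768*2**s*(s + 1)*(s + 6) - 256*2**s*(s + 1)*(s + 8) + 2592*6**(s/2)*(s + 1)*(s + 6)**2 + 2592*6**(s/2)*(s + 1)*(s + 6) - 16*sqrt(3)*6**(s/2)*(s + 6)**2*(s + 8) + (s + 1)*(s + 6)**2 + (s + 1)*(s + 6)*(s + 8)*log(4) + 4*(s + 1)*(s + 8))/(16*2**(s/2)*(s + 1)*(s + 6)**2*(s + 8))
  -8 < Re(s) < -1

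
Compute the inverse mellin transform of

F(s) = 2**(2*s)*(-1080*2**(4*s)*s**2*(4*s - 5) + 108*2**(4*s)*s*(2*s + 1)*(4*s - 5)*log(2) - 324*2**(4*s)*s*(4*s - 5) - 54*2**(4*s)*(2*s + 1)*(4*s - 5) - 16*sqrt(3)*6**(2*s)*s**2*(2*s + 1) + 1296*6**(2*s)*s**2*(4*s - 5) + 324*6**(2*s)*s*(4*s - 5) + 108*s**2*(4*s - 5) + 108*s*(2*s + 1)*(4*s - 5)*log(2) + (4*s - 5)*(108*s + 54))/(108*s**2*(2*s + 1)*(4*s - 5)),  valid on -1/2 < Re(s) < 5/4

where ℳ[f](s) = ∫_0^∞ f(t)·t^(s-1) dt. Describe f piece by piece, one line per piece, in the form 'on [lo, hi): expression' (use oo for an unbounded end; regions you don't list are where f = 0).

on [0, 4): sqrt(t)/4
on [4, 64): log(sqrt(t)/4)
on [64, 144): sqrt(t)/4 + 3
on [144, oo): 32/t**(5/4)

strip the power substitution: t/4 on [0, 2); log(t/4) on [2, 8); t/4 + 3 on [8, 12); …
back out the common scale on t: t/2 on [0, 1); log(t/2) on [1, 4); t/2 + 3 on [4, 6); …
peel off the common scale on t: t on [0, 1/2); log(t) on [1/2, 2); t + 3 on [2, 3); …
breakpoints 4, 64, 144: one integral from each of the 4 segments
for t in [0, 4): the term is ∫ sqrt(t)/4·t^(s-1)
the [4, 64) slice contributes ∫ log(sqrt(t)/4)·t^(s-1) dt
∫ over [64, 144) of (sqrt(t)/4 + 3)·t^(s-1) joins the sum
segment 144 to ∞ holds 32/t**(5/4); add its integral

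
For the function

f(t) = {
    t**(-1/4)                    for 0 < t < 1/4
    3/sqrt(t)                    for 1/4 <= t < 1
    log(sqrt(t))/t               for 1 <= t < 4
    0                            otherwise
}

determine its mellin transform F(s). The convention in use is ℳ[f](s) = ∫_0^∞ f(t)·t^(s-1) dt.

2**(-2*s - 3)*(16**s*(s - 1)*(2*s - 1)*(4*s - 1)*log(4) - 16**s*(2*s - 1)*(4*s - 1) + 2**(2*s + 2)*(2*s - 1)*(4*s - 1) + 2**(2*s + 4)*(s - 1)**2*(12*s - 3) + (96 - 384*s)*(s - 1)**2 + sqrt(2)*(s - 1)**2*(64*s - 32))/((s - 1)**2*(2*s - 1)*(4*s - 1))
  Re(s) > 1/4

the shared t-power comes off first: t**(3/4) on [0, 1/4); 3*sqrt(t) on [1/4, 1); log(sqrt(t)) on [1, 4)
the power substitution comes off first: t**(3/2) on [0, 1/2); 3*t on [1/2, 1); log(t) on [1, 2)
split f at 1/4, 1: ℳ[f](s) collects 3 kernel integrals
∫ t**(-1/4)·t^(s-1) over [0, 1/4)
over [1/4, 1), the kernel integral of 3/sqrt(t) enters the sum
the [1, 4) slice contributes ∫ log(sqrt(t))/t·t^(s-1) dt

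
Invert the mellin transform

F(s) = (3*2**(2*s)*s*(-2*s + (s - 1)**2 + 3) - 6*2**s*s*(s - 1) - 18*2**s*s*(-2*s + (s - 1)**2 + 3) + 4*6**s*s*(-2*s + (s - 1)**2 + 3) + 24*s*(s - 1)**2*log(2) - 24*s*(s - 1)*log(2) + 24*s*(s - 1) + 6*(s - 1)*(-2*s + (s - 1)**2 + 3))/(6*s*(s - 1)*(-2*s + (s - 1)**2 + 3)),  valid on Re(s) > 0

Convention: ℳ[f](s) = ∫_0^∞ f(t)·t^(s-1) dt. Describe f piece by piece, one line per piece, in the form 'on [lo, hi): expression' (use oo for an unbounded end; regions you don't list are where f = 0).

on [0, 1): 1
on [1, 2): 4*log(t/2)/t**2
on [2, 4): 6/t
on [4, 6): 4/t

strip the common scale on t: 1 on [0, 1/2); log(t)/t**2 on [1/2, 1); 3/t on [1, 2); …
reversing the shared t-power: t on [0, 1/2); log(t)/t on [1/2, 1); 3 on [1, 2); …
f breaks at 1, 2, 4 into 4 integrals to sum
the [0, 1) slice contributes ∫ 1·t^(s-1) dt
[1, 2) adds the kernel integral of 4*log(t/2)/t**2
segment [2, 4) carries 6/t; integrate it
segment 4 to 6 holds 4/t; add its integral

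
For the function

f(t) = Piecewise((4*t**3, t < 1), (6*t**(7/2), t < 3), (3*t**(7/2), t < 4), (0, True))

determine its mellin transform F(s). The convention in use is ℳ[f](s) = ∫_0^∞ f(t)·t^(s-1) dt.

slice at 1, 3, transform all 3 pieces, and sum them
over [0, 1), the kernel integral of 4*t**3 enters the sum
∫ over [1, 3) of 6*t**(7/2)·t^(s-1) joins the sum
segment [3, 4) carries 3*t**(7/2); integrate it

2*(384*2**(2*s)*(s + 3) + 81*3**(s + 1/2)*(s + 3) - 2*s - 4)/((s + 3)*(2*s + 7))
  Re(s) > -3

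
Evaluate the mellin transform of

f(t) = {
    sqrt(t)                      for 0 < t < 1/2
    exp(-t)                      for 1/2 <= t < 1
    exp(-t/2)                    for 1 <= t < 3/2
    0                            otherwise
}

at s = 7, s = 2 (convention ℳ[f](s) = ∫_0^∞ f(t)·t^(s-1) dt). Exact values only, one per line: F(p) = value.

summing 3 kernel integrals split by 1/2, 1 yields ℳ[f](s)
the [0, 1/2) slice contributes ∫ sqrt(t)·t^(s-1) dt
on [1/2, 1): add ∫ exp(-t)·t^(s-1) dt
piece [1, 3/2): integrate exp(-t/2) against the kernel

F(7) = -6243201*exp(-3/4)/32 - 1957*exp(-1) + sqrt(2)/1920 + 9800517*exp(-1/2)/64
F(2) = -7*exp(-3/4) - 2*exp(-1) + sqrt(2)/20 + 15*exp(-1/2)/2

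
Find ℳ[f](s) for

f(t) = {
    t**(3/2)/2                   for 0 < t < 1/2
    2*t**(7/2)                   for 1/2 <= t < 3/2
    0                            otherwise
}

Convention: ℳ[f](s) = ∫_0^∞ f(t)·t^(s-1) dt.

slice at 1/2, transform all 2 pieces, and sum them
[0, 1/2) adds the kernel integral of t**(3/2)/2
[1/2, 3/2) adds the kernel integral of 2*t**(7/2)

2**(-s - 3/2)*(3**(s + 7/2)*(2*s + 3) + 4)/((2*s + 3)*(2*s + 7))
  Re(s) > -3/2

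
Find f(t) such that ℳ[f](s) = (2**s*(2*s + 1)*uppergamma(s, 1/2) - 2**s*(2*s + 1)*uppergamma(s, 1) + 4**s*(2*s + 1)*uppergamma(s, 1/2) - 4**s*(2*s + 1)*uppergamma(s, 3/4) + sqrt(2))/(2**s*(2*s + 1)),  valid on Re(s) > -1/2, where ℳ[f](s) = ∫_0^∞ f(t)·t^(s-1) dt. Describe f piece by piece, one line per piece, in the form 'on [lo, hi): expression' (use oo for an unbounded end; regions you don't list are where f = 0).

linearity at 1/2, 1 turns ℳ[f](s) into 3 summed integrals
on [0, 1/2): add ∫ sqrt(t)·t^(s-1) dt
segment 1/2 to 1 holds exp(-t); add its integral
segment [1, 3/2) carries exp(-t/2); integrate it

on [0, 1/2): sqrt(t)
on [1/2, 1): exp(-t)
on [1, 3/2): exp(-t/2)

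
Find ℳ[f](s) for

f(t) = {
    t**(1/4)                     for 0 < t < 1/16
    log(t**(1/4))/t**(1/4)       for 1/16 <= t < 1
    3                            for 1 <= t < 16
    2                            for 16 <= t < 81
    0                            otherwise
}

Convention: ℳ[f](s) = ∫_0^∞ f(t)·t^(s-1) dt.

(2*1296**s*(4*s + 1)*(16*s**2 - 8*s + 1) - 3*16**s*(4*s + 1)*(16*s**2 - 8*s + 1) - 2**(4*s + 2)*s*(4*s + 1) + 256**s*(4*s + 1)*(16*s**2 - 8*s + 1) + 32*s**2*(4*s + 1)*log(2) - 8*s*(4*s + 1)*log(2) + 8*s*(4*s + 1) + 2*s*(16*s**2 - 8*s + 1))/(16**s*s*(4*s + 1)*(16*s**2 - 8*s + 1))
  Re(s) > -1/4

back out the power substitution: sqrt(t) on [0, 1/4); log(sqrt(t))/sqrt(t) on [1/4, 1); 3 on [1, 4); …
invert the power substitution to get t on [0, 1/2); log(t)/t on [1/2, 1); 3 on [1, 2); …
slice at 1/16, 1, 16, transform all 4 pieces, and sum them
on [0, 1/16) integrate f = t**(1/4) against the kernel
over [1/16, 1), the kernel integral of log(t**(1/4))/t**(1/4) enters the sum
∫ over [1, 16) of 3·t^(s-1) joins the sum
over [16, 81), the kernel integral of 2 enters the sum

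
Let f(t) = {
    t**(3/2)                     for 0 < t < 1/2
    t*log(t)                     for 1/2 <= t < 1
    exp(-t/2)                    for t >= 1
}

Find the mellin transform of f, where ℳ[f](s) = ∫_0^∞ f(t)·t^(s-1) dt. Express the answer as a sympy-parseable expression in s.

f breaks at 1/2, 1 into 3 integrals to sum
∫ over [0, 1/2) of t**(3/2)·t^(s-1) joins the sum
∫ over [1/2, 1) of t*log(t)·t^(s-1) joins the sum
between 1 and ∞ the integrand is exp(-t/2)·t^(s-1)

(2*2**(2*s)*(2*s + 3)*(s**2 + 2*s + 1)*uppergamma(s, 1/2) - 2*2**s*(2*s + 3) + s*(2*s + 3)*log(2) + 2*s + (2*s + 3)*log(2) + sqrt(2)*(s**2 + 2*s + 1) + 3)/(2*2**s*(2*s + 3)*(s**2 + 2*s + 1))
  Re(s) > -3/2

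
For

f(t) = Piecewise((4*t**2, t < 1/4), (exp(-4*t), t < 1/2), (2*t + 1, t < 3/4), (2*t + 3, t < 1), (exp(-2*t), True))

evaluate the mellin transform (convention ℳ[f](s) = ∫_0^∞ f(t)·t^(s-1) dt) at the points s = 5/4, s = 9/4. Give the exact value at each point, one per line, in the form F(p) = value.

F(5/4) = sqrt(2)*(-2808*3**(1/4) - 1456*2**(1/4) - 585*uppergamma(5/4, 2) + 45 + 1170*2**(1/4)*uppergamma(5/4, 2) + 585*uppergamma(5/4, 1) + 7696*sqrt(2))/4680
F(9/4) = sqrt(2)*(-15912*3**(1/4) - 5984*2**(1/4) - 1989*uppergamma(9/4, 2) + 117 + 1989*uppergamma(9/4, 1) + 7956*2**(1/4)*uppergamma(9/4, 2) + 62016*sqrt(2))/63648

peel off the common scale on t: t**2 on [0, 1/2); exp(-2*t) on [1/2, 1); t + 1 on [1, 3/2); …
breakpoints 1/4, 1/2, 3/4, 1: one integral from each of the 5 segments
segment [0, 1/4) carries 4*t**2; integrate it
∫ over [1/4, 1/2) of exp(-4*t)·t^(s-1) joins the sum
on [1/2, 3/4) integrate f = (2*t + 1) against the kernel
∫ over [3/4, 1) of (2*t + 3)·t^(s-1) joins the sum
[1, ∞) adds the kernel integral of exp(-2*t)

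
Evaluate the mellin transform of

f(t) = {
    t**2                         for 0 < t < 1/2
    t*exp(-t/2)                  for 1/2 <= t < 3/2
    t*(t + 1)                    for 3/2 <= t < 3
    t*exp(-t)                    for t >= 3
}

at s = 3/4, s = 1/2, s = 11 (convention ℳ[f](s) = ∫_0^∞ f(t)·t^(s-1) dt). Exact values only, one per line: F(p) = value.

F(3/4) = 2**(1/4)*(-308*sqrt(2)*uppergamma(7/4, 3/4) - 129*3**(3/4) + 7 + 77*2**(3/4)*uppergamma(7/4, 3) + 308*sqrt(2)*uppergamma(7/4, 1/4) + 384*6**(3/4))/154
F(1/2) = -19*sqrt(6)/20 - sqrt(6)*exp(-3/4) - sqrt(2)*sqrt(pi)*erfc(sqrt(3)/2) + sqrt(pi)*erfc(sqrt(3))/2 + sqrt(2)/20 + sqrt(3)*exp(-3) + sqrt(2)*exp(-1/4) + sqrt(2)*sqrt(pi)*erfc(1/2) + 28*sqrt(3)/5
F(11) = -354434904271143*exp(-3/4)/1024 + 35548619933/212992 + 801693126*exp(-3) + 214975636319885*exp(-1/4)/1024

the shared t-power comes off first: t on [0, 1/2); exp(-t/2) on [1/2, 3/2); t + 1 on [3/2, 3); …
linearity at 1/2, 3/2, 3 turns ℳ[f](s) into 4 summed integrals
on [0, 1/2) integrate f = t**2 against the kernel
[1/2, 3/2) adds the kernel integral of t*exp(-t/2)
segment 3/2 to 3 holds t*(t + 1); add its integral
segment 3 to ∞ holds t*exp(-t); add its integral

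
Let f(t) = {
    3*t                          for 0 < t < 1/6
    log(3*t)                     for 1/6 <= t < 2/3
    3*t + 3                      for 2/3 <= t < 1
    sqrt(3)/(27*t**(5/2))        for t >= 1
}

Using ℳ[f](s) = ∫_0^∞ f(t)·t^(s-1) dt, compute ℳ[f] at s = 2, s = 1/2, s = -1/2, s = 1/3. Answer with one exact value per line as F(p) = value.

F(2) = 2*sqrt(3)/27 + 17*log(2)/72 + 23/16
F(1/2) = sqrt(6)*(-330 + sqrt(2) + 108*log(2) + 144*sqrt(6))/108
F(-1/2) = sqrt(6)*(-486*log(2) + sqrt(2) + 648)/162
F(1/3) = -13*18**(1/3)/2 + 2*sqrt(3)/117 + log(2**(6**(2/3)/2 + 18**(1/3))) + 25*6**(2/3)/16 + 45/4

peel off the common scale on t: t on [0, 1/2); log(t) on [1/2, 2); t + 3 on [2, 3); …
the 4 pieces separated at 1/6, 2/3, 1 each add one integral
for t in [0, 1/6): the term is ∫ 3*t·t^(s-1)
piece [1/6, 2/3): integrate log(3*t) against the kernel
on [2/3, 1): add ∫ (3*t + 3)·t^(s-1) dt
between 1 and ∞ the integrand is sqrt(3)/(27*t**(5/2))·t^(s-1)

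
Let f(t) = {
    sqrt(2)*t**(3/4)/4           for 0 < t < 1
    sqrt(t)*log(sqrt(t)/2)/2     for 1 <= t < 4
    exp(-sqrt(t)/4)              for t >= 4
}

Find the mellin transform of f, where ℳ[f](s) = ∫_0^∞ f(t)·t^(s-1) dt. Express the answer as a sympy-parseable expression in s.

invert the power substitution to get sqrt(2)*t**(3/2)/4 on [0, 1); t*log(t/2)/2 on [1, 2); exp(-t/4) on [2, ∞)
remove the common scale on t first: t**(3/2) on [0, 1/2); t*log(t) on [1/2, 1); exp(-t/2) on [1, ∞)
integrate the 3 segments split at 1, 4, then add the results
over [0, 1), the kernel integral of sqrt(2)*t**(3/4)/4 enters the sum
piece [1, 4): integrate sqrt(t)*log(sqrt(t)/2)/2 against the kernel
on [4, ∞): add ∫ exp(-sqrt(t)/4)·t^(s-1) dt

(2*2**(4*s)*(4*s + 3)*(4*s**2 + 4*s + 1)*uppergamma(2*s, 1/2) - 2*2**(2*s)*(4*s + 3) + s*(4*s + 3)*log(4) + 4*s + (4*s + 3)*log(2) + sqrt(2)*(4*s**2 + 4*s + 1) + 3)/((4*s + 3)*(4*s**2 + 4*s + 1))
  Re(s) > -3/4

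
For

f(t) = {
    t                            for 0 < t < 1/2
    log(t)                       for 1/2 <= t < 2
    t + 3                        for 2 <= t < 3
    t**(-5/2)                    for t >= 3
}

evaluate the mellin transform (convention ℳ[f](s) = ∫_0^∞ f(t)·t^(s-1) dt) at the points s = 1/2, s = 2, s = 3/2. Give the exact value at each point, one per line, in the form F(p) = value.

cuts at 1/2, 2, 3: linearity sums the 4 kernel integrals
∫ t·t^(s-1) over [0, 1/2)
between 1/2 and 2 the integrand is log(t)·t^(s-1)
the [2, 3) slice contributes ∫ (t + 3)·t^(s-1) dt
on [3, ∞) integrate f = t**(-5/2) against the kernel

F(1/2) = sqrt(2)*(-330 + sqrt(2) + 108*log(2) + 144*sqrt(6))/36
F(2) = 2*sqrt(3)/3 + 17*log(2)/8 + 207/16
F(3/2) = sqrt(2)*(-1139 + 30*sqrt(2) + 270*log(2) + 864*sqrt(6))/180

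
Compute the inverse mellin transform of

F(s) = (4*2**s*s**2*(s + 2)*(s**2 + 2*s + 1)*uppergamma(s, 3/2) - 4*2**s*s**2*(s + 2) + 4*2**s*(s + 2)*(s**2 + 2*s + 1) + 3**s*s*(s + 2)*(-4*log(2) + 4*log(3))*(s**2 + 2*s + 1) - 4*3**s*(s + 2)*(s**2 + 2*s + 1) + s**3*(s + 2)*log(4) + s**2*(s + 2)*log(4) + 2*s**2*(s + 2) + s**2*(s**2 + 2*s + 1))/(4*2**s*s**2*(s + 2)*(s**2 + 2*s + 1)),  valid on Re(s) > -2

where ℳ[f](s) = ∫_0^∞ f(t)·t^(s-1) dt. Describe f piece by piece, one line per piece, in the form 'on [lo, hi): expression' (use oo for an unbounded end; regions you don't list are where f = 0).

linearity at 1/2, 1, 3/2 turns ℳ[f](s) into 4 summed integrals
over [0, 1/2), the kernel integral of t**2 enters the sum
for t in [1/2, 1): the term is ∫ t*log(t)·t^(s-1)
the [1, 3/2) slice contributes ∫ log(t)·t^(s-1) dt
segment [3/2, ∞) carries exp(-t); integrate it

on [0, 1/2): t**2
on [1/2, 1): t*log(t)
on [1, 3/2): log(t)
on [3/2, oo): exp(-t)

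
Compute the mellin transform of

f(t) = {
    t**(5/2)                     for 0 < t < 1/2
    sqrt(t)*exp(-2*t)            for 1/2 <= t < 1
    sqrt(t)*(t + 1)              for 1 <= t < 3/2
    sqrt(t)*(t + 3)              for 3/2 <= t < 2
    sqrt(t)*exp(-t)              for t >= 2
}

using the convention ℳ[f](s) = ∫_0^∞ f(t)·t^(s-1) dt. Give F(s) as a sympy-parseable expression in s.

invert the shared t-power to get t**2 on [0, 1/2); exp(-2*t) on [1/2, 1); t + 1 on [1, 3/2); …
slice at 1/2, 1, 3/2, 2, transform all 5 pieces, and sum them
piece [0, 1/2): integrate t**(5/2) against the kernel
[1/2, 1) adds the kernel integral of sqrt(t)*exp(-2*t)
on [1, 3/2) integrate f = sqrt(t)*(t + 1) against the kernel
on [3/2, 2): add ∫ sqrt(t)*(t + 3)·t^(s-1) dt
on [2, ∞): add ∫ sqrt(t)*exp(-t)·t^(s-1) dt

2**(-s - 3/2)*(2**(s + 3/2)*(2*s + 1)*(2*s + 3)*(2*s + 5)*uppergamma(s + 1/2, 2) + 2**(s + 7/2)*(-2*s - 5) - 2**(s + 7/2)*(2*s + 1)*(2*s + 5) + 5*2**(2*s + 3)*(2*s + 1)*(2*s + 5) + 2**(2*s + 4)*(6*s + 15) + 3**(s + 1/2)*(-32*s - 80) - 8*3**(s + 1/2)*(2*s + 1)*(2*s + 5) + 2*(2*s + 1)*(2*s + 3)*(2*s + 5)*uppergamma(s + 1/2, 1) - 2*(2*s + 1)*(2*s + 3)*(2*s + 5)*uppergamma(s + 1/2, 2) + (2*s + 1)*(2*s + 3))/((2*s + 1)*(2*s + 3)*(2*s + 5))
  Re(s) > -5/2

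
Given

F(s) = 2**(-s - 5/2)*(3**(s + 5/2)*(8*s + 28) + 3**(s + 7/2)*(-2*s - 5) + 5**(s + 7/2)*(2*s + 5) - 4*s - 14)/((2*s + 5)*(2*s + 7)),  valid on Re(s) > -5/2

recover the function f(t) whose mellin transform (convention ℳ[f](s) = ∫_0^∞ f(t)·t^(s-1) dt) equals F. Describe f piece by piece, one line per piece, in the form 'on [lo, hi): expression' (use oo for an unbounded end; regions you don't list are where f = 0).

on [0, 1/2): t**(5/2)
on [1/2, 3/2): 2*t**(5/2)
on [3/2, 5/2): t**(7/2)

f breaks at 1/2, 3/2 into 3 integrals to sum
∫ over [0, 1/2) of t**(5/2)·t^(s-1) joins the sum
on [1/2, 3/2): add ∫ 2*t**(5/2)·t^(s-1) dt
piece [3/2, 5/2): integrate t**(7/2) against the kernel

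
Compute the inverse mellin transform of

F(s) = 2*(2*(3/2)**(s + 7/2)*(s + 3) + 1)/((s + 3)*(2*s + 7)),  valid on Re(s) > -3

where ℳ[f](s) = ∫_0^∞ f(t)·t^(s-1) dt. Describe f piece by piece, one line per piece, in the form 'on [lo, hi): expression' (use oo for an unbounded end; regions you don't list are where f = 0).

linearity at 1 turns ℳ[f](s) into 2 summed integrals
segment [0, 1) carries 2*t**3; integrate it
∫ 2*t**(7/2)·t^(s-1) over [1, 3/2)

on [0, 1): 2*t**3
on [1, 3/2): 2*t**(7/2)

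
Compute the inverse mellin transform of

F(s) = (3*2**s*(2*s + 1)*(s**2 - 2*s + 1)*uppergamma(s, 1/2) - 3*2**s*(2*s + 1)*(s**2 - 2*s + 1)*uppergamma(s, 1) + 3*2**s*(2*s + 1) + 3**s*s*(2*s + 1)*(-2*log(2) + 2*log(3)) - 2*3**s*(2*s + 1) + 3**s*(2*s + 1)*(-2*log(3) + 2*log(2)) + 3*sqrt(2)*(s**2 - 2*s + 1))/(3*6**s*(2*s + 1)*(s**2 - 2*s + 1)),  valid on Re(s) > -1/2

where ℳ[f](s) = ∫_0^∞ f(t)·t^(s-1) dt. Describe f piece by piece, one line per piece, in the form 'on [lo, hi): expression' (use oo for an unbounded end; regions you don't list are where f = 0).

back out the common scale on t: sqrt(t) on [0, 1/2); exp(-t) on [1/2, 1); log(t)/t on [1, 3/2)
treat the 3 regions marked off by 1/6, 1/3 separately and sum
segment [0, 1/6) carries sqrt(3)*sqrt(t); integrate it
[1/6, 1/3) adds the kernel integral of exp(-3*t)
over [1/3, 1/2), the kernel integral of log(3*t)/(3*t) enters the sum

on [0, 1/6): sqrt(3)*sqrt(t)
on [1/6, 1/3): exp(-3*t)
on [1/3, 1/2): log(3*t)/(3*t)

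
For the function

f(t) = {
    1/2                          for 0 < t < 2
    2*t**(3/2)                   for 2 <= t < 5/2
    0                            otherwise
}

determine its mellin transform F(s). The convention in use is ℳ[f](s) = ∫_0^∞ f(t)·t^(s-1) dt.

(2**s*(2*s + 3) - 8*2**(s + 3/2)*s + 8*(5/2)**(s + 3/2)*s)/(2*s*(2*s + 3))
  Re(s) > 0

summing 2 kernel integrals split by 2 yields ℳ[f](s)
[0, 2) adds the kernel integral of 1/2
between 2 and 5/2 the integrand is 2*t**(3/2)·t^(s-1)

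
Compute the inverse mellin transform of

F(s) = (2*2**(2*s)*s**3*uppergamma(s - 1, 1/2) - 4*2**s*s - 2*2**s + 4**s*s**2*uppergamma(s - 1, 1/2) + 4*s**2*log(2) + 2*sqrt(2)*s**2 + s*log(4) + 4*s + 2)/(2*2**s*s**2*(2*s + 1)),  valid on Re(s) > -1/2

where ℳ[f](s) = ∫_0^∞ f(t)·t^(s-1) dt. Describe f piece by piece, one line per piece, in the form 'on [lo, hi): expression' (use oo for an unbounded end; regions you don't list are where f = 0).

on [0, 1/2): sqrt(t)
on [1/2, 1): log(t)
on [1, oo): exp(-t/2)/t

undo the shared t-power: t**(3/2) on [0, 1/2); t*log(t) on [1/2, 1); exp(-t/2) on [1, ∞)
split f at 1/2, 1: ℳ[f](s) collects 3 kernel integrals
on [0, 1/2): add ∫ sqrt(t)·t^(s-1) dt
piece [1/2, 1): integrate log(t) against the kernel
segment 1 to ∞ holds exp(-t/2)/t; add its integral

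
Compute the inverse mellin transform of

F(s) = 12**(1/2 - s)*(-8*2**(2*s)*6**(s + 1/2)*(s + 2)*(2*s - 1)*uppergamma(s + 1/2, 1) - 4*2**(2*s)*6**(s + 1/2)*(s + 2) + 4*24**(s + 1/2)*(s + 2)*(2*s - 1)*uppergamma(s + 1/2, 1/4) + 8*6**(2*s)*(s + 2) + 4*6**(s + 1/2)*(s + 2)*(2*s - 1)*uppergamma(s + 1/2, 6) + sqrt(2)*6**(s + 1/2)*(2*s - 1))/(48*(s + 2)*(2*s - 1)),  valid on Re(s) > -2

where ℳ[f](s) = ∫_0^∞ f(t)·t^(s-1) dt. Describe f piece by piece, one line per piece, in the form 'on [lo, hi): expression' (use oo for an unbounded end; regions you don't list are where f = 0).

on [0, 1/2): t**2
on [1/2, 2): sqrt(t)*exp(-t/2)
on [2, 3): 1/(2*sqrt(t))
on [3, oo): sqrt(t)*exp(-2*t)

strip the shared t-power: t**(3/2) on [0, 1/2); exp(-t/2) on [1/2, 2); 1/(2*t) on [2, 3); …
slice at 1/2, 2, 3, transform all 4 pieces, and sum them
over [0, 1/2), the kernel integral of t**2 enters the sum
on [1/2, 2) integrate f = sqrt(t)*exp(-t/2) against the kernel
between 2 and 3 the integrand is 1/(2*sqrt(t))·t^(s-1)
for t in [3, ∞): the term is ∫ sqrt(t)*exp(-2*t)·t^(s-1)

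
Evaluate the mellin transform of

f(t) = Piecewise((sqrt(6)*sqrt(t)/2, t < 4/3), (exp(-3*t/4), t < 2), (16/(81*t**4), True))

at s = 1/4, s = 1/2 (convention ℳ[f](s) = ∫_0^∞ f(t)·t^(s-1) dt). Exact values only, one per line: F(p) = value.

F(1/4) = 2**(1/4)*3**(3/4)*(-1215*2**(1/4)*uppergamma(1/4, 3/2) + 4*3**(1/4) + 1215*2**(1/4)*uppergamma(1/4, 1) + 1620*2**(3/4))/3645
F(1/2) = sqrt(6)*(-567*sqrt(2)*sqrt(pi)*erfc(sqrt(6)/2) + 2*sqrt(3) + 567*sqrt(2)*sqrt(pi)*erfc(1) + 1134)/1701

reversing the common scale on t: sqrt(t) on [0, 2); exp(-t/2) on [2, 3); t**(-4) on [3, ∞)
the 3 pieces separated at 4/3, 2 each add one integral
piece [0, 4/3): integrate sqrt(6)*sqrt(t)/2 against the kernel
for t in [4/3, 2): the term is ∫ exp(-3*t/4)·t^(s-1)
∫ 16/(81*t**4)·t^(s-1) over [2, ∞)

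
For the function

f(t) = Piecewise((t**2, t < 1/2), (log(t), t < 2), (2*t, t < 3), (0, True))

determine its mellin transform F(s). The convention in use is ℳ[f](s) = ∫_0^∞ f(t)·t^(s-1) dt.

(-16*2**(2*s)*s**2*(s + 2) + 4*2**(2*s)*s*(s + 1)*(s + 2)*log(2) - 4*2**(2*s)*(s + 1)*(s + 2) + 24*6**s*s**2*(s + 2) + s**2*(s + 1) + 4*s*(s + 1)*(s + 2)*log(2) + 4*(s + 1)*(s + 2))/(4*2**s*s**2*(s + 1)*(s + 2))
  Re(s) > -2

split f at 1/2, 2: ℳ[f](s) collects 3 kernel integrals
[0, 1/2) adds the kernel integral of t**2
between 1/2 and 2 the integrand is log(t)·t^(s-1)
on [2, 3) integrate f = 2*t against the kernel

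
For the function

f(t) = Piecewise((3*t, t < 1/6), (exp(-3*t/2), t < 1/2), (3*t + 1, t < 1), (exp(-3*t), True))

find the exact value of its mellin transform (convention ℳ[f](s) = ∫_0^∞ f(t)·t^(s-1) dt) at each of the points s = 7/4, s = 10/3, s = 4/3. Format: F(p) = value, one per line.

F(7/4) = 6**(1/4)*(-308*sqrt(2)*uppergamma(7/4, 3/4) - 129*3**(3/4) + 7 + 77*2**(3/4)*uppergamma(7/4, 3) + 308*sqrt(2)*uppergamma(7/4, 1/4) + 384*6**(3/4))/1386
F(10/3) = -8*18**(1/3)*uppergamma(10/3, 3/4)/81 - 21*2**(2/3)/520 + 6**(2/3)/11232 + 3**(2/3)*uppergamma(10/3, 3)/81 + 8*18**(1/3)*uppergamma(10/3, 1/4)/81 + 129/130
F(4/3) = -39*2**(2/3)/112 - 2*18**(1/3)*uppergamma(4/3, 3/4)/9 + 3**(2/3)*uppergamma(4/3, 3)/9 + 6**(2/3)/168 + 2*18**(1/3)*uppergamma(4/3, 1/4)/9 + 57/28

undo the common scale on t: t on [0, 1/2); exp(-t/2) on [1/2, 3/2); t + 1 on [3/2, 3); …
treat the 4 regions marked off by 1/6, 1/2, 1 separately and sum
segment 0 to 1/6 holds 3*t; add its integral
∫ over [1/6, 1/2) of exp(-3*t/2)·t^(s-1) joins the sum
on [1/2, 1): add ∫ (3*t + 1)·t^(s-1) dt
piece [1, ∞): integrate exp(-3*t) against the kernel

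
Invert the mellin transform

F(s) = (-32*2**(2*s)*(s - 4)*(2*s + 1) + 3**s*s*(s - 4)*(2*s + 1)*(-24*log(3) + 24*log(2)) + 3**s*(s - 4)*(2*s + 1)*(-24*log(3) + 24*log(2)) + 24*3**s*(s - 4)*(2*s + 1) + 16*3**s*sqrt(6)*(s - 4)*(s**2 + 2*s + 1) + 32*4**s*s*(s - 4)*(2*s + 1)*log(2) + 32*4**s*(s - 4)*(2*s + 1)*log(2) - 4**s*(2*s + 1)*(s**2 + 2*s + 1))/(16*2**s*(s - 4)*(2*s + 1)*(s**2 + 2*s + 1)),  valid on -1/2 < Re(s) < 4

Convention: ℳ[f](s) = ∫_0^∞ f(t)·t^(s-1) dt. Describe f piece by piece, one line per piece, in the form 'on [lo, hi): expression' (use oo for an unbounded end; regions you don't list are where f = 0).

along the cuts 3/2, 2, ℳ[f](s) splits into 3 integrals
segment [0, 3/2) carries sqrt(t); integrate it
[3/2, 2) adds the kernel integral of t*log(t)
piece [2, ∞): integrate t**(-4) against the kernel

on [0, 3/2): sqrt(t)
on [3/2, 2): t*log(t)
on [2, oo): t**(-4)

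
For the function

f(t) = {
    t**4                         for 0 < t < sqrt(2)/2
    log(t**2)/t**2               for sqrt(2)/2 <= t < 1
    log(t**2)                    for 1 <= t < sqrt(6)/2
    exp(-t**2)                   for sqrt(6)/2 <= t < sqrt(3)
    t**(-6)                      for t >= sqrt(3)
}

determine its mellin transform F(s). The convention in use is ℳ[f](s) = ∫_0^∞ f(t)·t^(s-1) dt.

(27*2**(s/2)*s**2*(s/2 - 3)*(s/2 + 2)*(s**2/4 - s + 1)*uppergamma(s/2, 3/2) - 27*2**(s/2)*s**2*(s/2 - 3)*(s/2 + 2)*(s**2/4 - s + 1)*uppergamma(s/2, 3) - 27*2**(s/2)*s**2*(s/2 - 3)*(s/2 + 2) + 108*2**(s/2)*(s/2 - 3)*(s/2 + 2)*(s**2/4 - s + 1) - 54*3**(s/2)*s*(s/2 - 3)*(s/2 + 2)*(s**2/4 - s + 1)*log(2) + 54*3**(s/2)*s*(s/2 - 3)*(s/2 + 2)*(s**2/4 - s + 1)*log(3) - 108*3**(s/2)*(s/2 - 3)*(s/2 + 2)*(s**2/4 - s + 1) - 6**(s/2)*s**2*(s/2 + 2)*(s**2/4 - s + 1) + 27*s**3*(s/2 - 3)*(s/2 + 2)*log(2) - 54*s**2*(s/2 - 3)*(s/2 + 2)*log(2) + 54*s**2*(s/2 - 3)*(s/2 + 2) + 27*s**2*(s/2 - 3)*(s**2/4 - s + 1)/4)/(54*2**(s/2)*s**2*(s/2 - 3)*(s/2 + 2)*(s**2/4 - s + 1))
  -4 < Re(s) < 6

undo the power substitution: t**2 on [0, 1/2); log(t)/t on [1/2, 1); log(t) on [1, 3/2); …
treat the 5 regions marked off by sqrt(2)/2, 1, sqrt(6)/2, sqrt(3) separately and sum
∫ t**4·t^(s-1) over [0, sqrt(2)/2)
the [sqrt(2)/2, 1) slice contributes ∫ log(t**2)/t**2·t^(s-1) dt
piece [1, sqrt(6)/2): integrate log(t**2) against the kernel
for t in [sqrt(6)/2, sqrt(3)): the term is ∫ exp(-t**2)·t^(s-1)
on [sqrt(3), ∞): add ∫ t**(-6)·t^(s-1) dt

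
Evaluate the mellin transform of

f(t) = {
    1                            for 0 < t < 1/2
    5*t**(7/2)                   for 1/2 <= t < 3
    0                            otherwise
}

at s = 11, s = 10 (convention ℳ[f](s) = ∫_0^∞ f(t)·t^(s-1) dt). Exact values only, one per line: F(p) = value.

integrate the 2 segments split at 1/2, then add the results
on [0, 1/2): add ∫ 1·t^(s-1) dt
for t in [1/2, 3): the term is ∫ 5*t**(7/2)·t^(s-1)

F(11) = -5*sqrt(2)/475136 + 1/22528 + 47829690*sqrt(3)/29
F(10) = -5*sqrt(2)/221184 + 1/10240 + 590490*sqrt(3)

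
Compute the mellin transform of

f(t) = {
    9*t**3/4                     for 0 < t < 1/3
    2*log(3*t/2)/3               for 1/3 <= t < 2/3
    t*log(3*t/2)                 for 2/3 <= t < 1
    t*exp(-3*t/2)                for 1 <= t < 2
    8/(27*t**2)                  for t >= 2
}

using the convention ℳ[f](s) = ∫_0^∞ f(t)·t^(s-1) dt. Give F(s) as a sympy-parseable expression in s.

remove the shared t-power first: 9*t**2/4 on [0, 1/3); 2*log(3*t/2)/(3*t) on [1/3, 2/3); log(3*t/2) on [2/3, 1); …
remove the common scale on t first: t**2 on [0, 1/2); log(t)/t on [1/2, 1); log(t) on [1, 3/2); …
integrate the 5 segments split at 1/3, 2/3, 1, 2, then add the results
on [0, 1/3) integrate f = 9*t**3/4 against the kernel
for t in [1/3, 2/3): the term is ∫ 2*log(3*t/2)/3·t^(s-1)
the [2/3, 1) slice contributes ∫ t*log(3*t/2)·t^(s-1) dt
for t in [1, 2): the term is ∫ t*exp(-3*t/2)·t^(s-1)
between 2 and ∞ the integrand is 8/(27*t**2)·t^(s-1)

(72*2**s*(s - 2)*(s + 1)**2*(s + 3)*(2*s - (s + 1)**2 + 1)*uppergamma(s + 1, 3/2) - 72*2**s*(s - 2)*(s + 1)**2*(s + 3)*(2*s - (s + 1)**2 + 1)*uppergamma(s + 1, 3) + 72*2**s*(s - 2)*(s + 1)**2*(s + 3) + 72*2**s*(s - 2)*(s + 3)*(2*s - (s + 1)**2 + 1) + 3**s*(s - 2)*(s + 1)*(s + 3)*(-108*log(2) + 108*log(3))*(2*s - (s + 1)**2 + 1) - 108*3**s*(s - 2)*(s + 3)*(2*s - (s + 1)**2 + 1) - 8*6**s*(s + 1)**2*(s + 3)*(2*s - (s + 1)**2 + 1) - 72*(s - 2)*(s + 1)**3*(s + 3)*log(2) - 72*(s - 2)*(s + 1)**2*(s + 3) + 72*(s - 2)*(s + 1)**2*(s + 3)*log(2) + 9*(s - 2)*(s + 1)**2*(2*s - (s + 1)**2 + 1))/(108*3**s*(s - 2)*(s + 1)**2*(s + 3)*(2*s - (s + 1)**2 + 1))
  -3 < Re(s) < 2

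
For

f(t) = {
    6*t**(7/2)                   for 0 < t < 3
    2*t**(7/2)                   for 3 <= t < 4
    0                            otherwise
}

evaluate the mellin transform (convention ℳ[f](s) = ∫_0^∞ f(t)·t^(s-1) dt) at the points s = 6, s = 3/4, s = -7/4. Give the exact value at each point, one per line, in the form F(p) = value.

decompose at 3; ℳ[f](s) sums the 2 pieces' integrals
∫ 6*t**(7/2)·t^(s-1) over [0, 3)
between 3 and 4 the integrand is 2*t**(7/2)·t^(s-1)

F(6) = 157464*sqrt(3)/19 + 2097152/19
F(3/4) = 1296*3**(1/4)/17 + 2048*sqrt(2)/17
F(-7/4) = 64*sqrt(2)/7 + 48*3**(3/4)/7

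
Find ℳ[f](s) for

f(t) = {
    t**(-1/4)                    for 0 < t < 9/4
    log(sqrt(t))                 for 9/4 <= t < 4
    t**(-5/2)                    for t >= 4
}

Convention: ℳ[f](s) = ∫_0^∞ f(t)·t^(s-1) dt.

2**(1 - 2*s)*(32*2**(4*s - 2)*(2*s - 5)*(2*s - 1)*(4*s - 1)*log(2) - 32*2**(4*s - 2)*(2*s - 5)*(4*s - 1) + 32*2**(4*s - 2)*(2*s - 5)*(4*s - 1)*log(2) - 2**(4*s - 2)*(4*s - 1)*(4*s + (2*s - 1)**2 - 1) - 24*3**(2*s - 1)*(2*s - 5)*(2*s - 1)*(4*s - 1)*log(3) + 24*3**(2*s - 1)*(2*s - 5)*(2*s - 1)*(4*s - 1)*log(2) - 24*3**(2*s - 1)*(2*s - 5)*(4*s - 1)*log(3) + 24*3**(2*s - 1)*(2*s - 5)*(4*s - 1)*log(2) + 24*3**(2*s - 1)*(2*s - 5)*(4*s - 1) + 16*3**(2*s - 1)*sqrt(6)*(2*s - 5)*(4*s + (2*s - 1)**2 - 1))/(8*(2*s - 5)*(4*s - 1)*(4*s + (2*s - 1)**2 - 1))
  1/4 < Re(s) < 5/2

invert the power substitution to get 1/sqrt(t) on [0, 3/2); log(t) on [3/2, 2); t**(-5) on [2, ∞)
the shared t-power comes off first: sqrt(t) on [0, 3/2); t*log(t) on [3/2, 2); t**(-4) on [2, ∞)
breakpoints 9/4, 4: one integral from each of the 3 segments
between 0 and 9/4 the integrand is t**(-1/4)·t^(s-1)
on [9/4, 4): add ∫ log(sqrt(t))·t^(s-1) dt
on [4, ∞) integrate f = t**(-5/2) against the kernel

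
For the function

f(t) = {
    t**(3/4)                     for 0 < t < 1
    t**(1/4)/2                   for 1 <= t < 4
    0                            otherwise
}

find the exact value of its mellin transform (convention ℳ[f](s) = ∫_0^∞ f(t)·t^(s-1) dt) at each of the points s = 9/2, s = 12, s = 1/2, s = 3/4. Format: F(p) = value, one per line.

F(9/2) = 34/399 + 1024*sqrt(2)/19
F(12) = 94/2499 + 33554432*sqrt(2)/49
F(1/2) = 2/15 + 4*sqrt(2)/3
F(3/4) = 13/6

invert the power substitution to get t**(3/2) on [0, 1); sqrt(t)/2 on [1, 2)
back out the shared t-power: t on [0, 1); 1/2 on [1, 2)
slice at 1, transform all 2 pieces, and sum them
∫ t**(3/4)·t^(s-1) over [0, 1)
over [1, 4), the kernel integral of t**(1/4)/2 enters the sum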